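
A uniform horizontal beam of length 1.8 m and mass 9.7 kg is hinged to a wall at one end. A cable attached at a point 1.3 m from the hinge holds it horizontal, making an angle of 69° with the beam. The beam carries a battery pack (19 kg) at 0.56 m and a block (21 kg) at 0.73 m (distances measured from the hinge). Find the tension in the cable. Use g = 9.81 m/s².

Sum moments about the hinge (the unknown hinge reaction has zero arm there).
Beam weight: 9.7 × 9.81 = 95.16 N down at 0.9 m → arm 0.9 m, τ = 95.16 × 0.9 = 85.64 N·m clockwise.
Battery pack: 19 × 9.81 = 186.4 N down at 0.56 m → arm 0.56 m, τ = 186.4 × 0.56 = 104.4 N·m clockwise.
Block: 21 × 9.81 = 206 N down at 0.73 m → arm 0.73 m, τ = 206 × 0.73 = 150.4 N·m clockwise.
Total clockwise load moment = 340.4 N·m.
The cable tension T acts at 1.3 m; only its component perpendicular to the beam, T sinθ, produces torque. sin 69° = 0.9336.
Balancing moments: T × 1.3 × 0.9336 = 340.4, giving T = 340.4 / 1.214 = 280 N.

T ≈ 280 N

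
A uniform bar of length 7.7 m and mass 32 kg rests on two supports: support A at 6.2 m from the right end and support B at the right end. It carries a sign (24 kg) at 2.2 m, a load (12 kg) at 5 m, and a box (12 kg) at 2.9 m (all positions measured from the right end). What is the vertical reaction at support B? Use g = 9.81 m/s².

R_B ≈ 356 N

Sum moments about support A (its reaction then has zero moment arm).
Beam weight: 32 × 9.81 = 313.9 N down at 3.85 m → arm 2.35 m, τ = 313.9 × 2.35 = 737.7 N·m clockwise.
Sign: 24 × 9.81 = 235.4 N down at 2.2 m → arm 4 m, τ = 235.4 × 4 = 941.6 N·m clockwise.
Load: 12 × 9.81 = 117.7 N down at 5 m → arm 1.2 m, τ = 117.7 × 1.2 = 141.2 N·m clockwise.
Box: 12 × 9.81 = 117.7 N down at 2.9 m → arm 3.3 m, τ = 117.7 × 3.3 = 388.4 N·m clockwise.
Net load moment about support A = 2209 N·m clockwise.
Reaction R at support B is upward at 0 m, arm 6.2 m → moment R × 6.2 counterclockwise.
For rotational equilibrium, R × 6.2 = 2209, so R = 356 N.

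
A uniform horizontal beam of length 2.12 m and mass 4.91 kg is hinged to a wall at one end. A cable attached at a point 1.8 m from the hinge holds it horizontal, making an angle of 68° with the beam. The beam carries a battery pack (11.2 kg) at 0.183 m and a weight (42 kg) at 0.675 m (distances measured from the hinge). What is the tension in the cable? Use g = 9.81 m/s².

Taking torques about the hinge:
Beam weight: 4.91 × 9.81 = 48.17 N down at 1.06 m → arm 1.06 m, τ = 48.17 × 1.06 = 51.06 N·m clockwise.
Battery pack: 11.2 × 9.81 = 109.9 N down at 0.183 m → arm 0.183 m, τ = 109.9 × 0.183 = 20.11 N·m clockwise.
Weight: 42 × 9.81 = 412 N down at 0.675 m → arm 0.675 m, τ = 412 × 0.675 = 278.1 N·m clockwise.
Total clockwise load moment = 349.3 N·m.
The cable tension T acts at 1.8 m; only its component perpendicular to the beam, T sinθ, produces torque. sin 68° = 0.9272.
For rotational equilibrium, T × 1.8 × 0.9272 = 349.3, so T = 349.3 / 1.669 = 209 N.

T ≈ 209 N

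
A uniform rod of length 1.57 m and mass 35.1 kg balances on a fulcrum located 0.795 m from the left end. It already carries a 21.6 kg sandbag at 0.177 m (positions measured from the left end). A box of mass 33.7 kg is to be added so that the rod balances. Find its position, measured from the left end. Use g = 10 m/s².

Choose the fulcrum (at 0.795 m from the left end) as the axis so the support reaction has zero arm there.
Beam weight: 35.1 × 10 = 351 N down at 0.785 m → arm 0.01 m, τ = 351 × 0.01 = 3.51 N·m counterclockwise.
Sandbag: 21.6 × 10 = 216 N down at 0.177 m → arm 0.618 m, τ = 216 × 0.618 = 133.5 N·m counterclockwise.
Net moment of existing loads = 137 N·m counterclockwise.
The box weighs 33.7 × 10 = 337 N and must supply an equal clockwise moment, so its lever arm about the fulcrum is 137 / 337 = 0.407 m.
That puts it at 0.795 + 0.407 = 1.2 m from the left end.

x ≈ 1.2 m from the left end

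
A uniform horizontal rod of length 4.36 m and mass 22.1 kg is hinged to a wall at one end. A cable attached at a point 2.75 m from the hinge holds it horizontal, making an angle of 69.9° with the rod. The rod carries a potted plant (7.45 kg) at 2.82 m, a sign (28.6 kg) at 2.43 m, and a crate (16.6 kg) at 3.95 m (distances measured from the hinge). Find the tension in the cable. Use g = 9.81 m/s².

Sum moments about the hinge (the unknown hinge reaction has zero arm there).
Beam weight: 22.1 × 9.81 = 216.8 N down at 2.18 m → arm 2.18 m, τ = 216.8 × 2.18 = 472.6 N·m clockwise.
Potted plant: 7.45 × 9.81 = 73.08 N down at 2.82 m → arm 2.82 m, τ = 73.08 × 2.82 = 206.1 N·m clockwise.
Sign: 28.6 × 9.81 = 280.6 N down at 2.43 m → arm 2.43 m, τ = 280.6 × 2.43 = 681.9 N·m clockwise.
Crate: 16.6 × 9.81 = 162.8 N down at 3.95 m → arm 3.95 m, τ = 162.8 × 3.95 = 643.1 N·m clockwise.
Total clockwise load moment = 2004 N·m.
The cable tension T acts at 2.75 m; only its component perpendicular to the rod, T sinθ, produces torque. sin 69.9° = 0.9391.
Balancing moments: T × 2.75 × 0.9391 = 2004, giving T = 2004 / 2.583 = 776 N.

T ≈ 776 N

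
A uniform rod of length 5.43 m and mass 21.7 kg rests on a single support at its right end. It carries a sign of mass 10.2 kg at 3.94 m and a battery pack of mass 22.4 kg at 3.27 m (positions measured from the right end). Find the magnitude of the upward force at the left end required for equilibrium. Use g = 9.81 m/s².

F ≈ 311 N

Sum moments about the right end (the unknown pivot reaction has zero arm there).
Beam weight: 21.7 × 9.81 = 212.9 N down at 2.715 m → arm 2.715 m, τ = 212.9 × 2.715 = 578 N·m counterclockwise.
Sign: 10.2 × 9.81 = 100.1 N down at 3.94 m → arm 3.94 m, τ = 100.1 × 3.94 = 394.4 N·m counterclockwise.
Battery pack: 22.4 × 9.81 = 219.7 N down at 3.27 m → arm 3.27 m, τ = 219.7 × 3.27 = 718.4 N·m counterclockwise.
Net moment of the loads = 1691 N·m counterclockwise.
The upward force F acts at the left end, arm 5.43 m, giving F × 5.43 clockwise.
Setting net torque to zero: F × 5.43 = 1691 → F = 1691 / 5.43 = 311 N.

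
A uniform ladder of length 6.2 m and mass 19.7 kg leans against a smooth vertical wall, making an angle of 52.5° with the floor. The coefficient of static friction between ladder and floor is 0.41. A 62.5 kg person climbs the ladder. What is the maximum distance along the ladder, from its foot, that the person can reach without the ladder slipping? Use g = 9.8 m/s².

d ≈ 3.38 m

Sum moments about the foot of the ladder (the floor normal and friction both act there and drop out).
Ladder weight 19.7×9.8 = 193.1 N acts at 3.1 m along the ladder; its horizontal arm is 3.1·cos52.5° = 1.887 m → τ = 364.4 N·m clockwise.
Person weight 62.5×9.8 = 612.5 N at distance d → arm d·cos52.5° → τ = 612.5·d·0.6088 clockwise.
Wall normal N at the top has arm L sinθ = 4.919 m counterclockwise, so Στ = 0 gives N·4.919 = 364.4 + 372.9·d.
ΣFy = 0 ⇒ N_floor = 805.6 N, so the maximum friction is μ_s·N_floor = 0.41×805.6 = 330.3 N. ΣFx = 0 ⇒ N_wall = f, so at the slipping point N = 330.3 N.
Substituting: 330.3×4.919 = 364.4 + 372.9·d ⇒ d = (1625 − 364.4) / 372.9 = 3.38 m.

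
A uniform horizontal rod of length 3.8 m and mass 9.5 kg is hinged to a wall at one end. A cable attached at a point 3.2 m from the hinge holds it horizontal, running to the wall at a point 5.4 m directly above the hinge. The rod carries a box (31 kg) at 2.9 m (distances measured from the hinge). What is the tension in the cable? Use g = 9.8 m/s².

Choose the hinge as the axis so the unknown hinge reaction has zero arm there.
Beam weight: 9.5 × 9.8 = 93.1 N down at 1.9 m → arm 1.9 m, τ = 93.1 × 1.9 = 176.9 N·m clockwise.
Box: 31 × 9.8 = 303.8 N down at 2.9 m → arm 2.9 m, τ = 303.8 × 2.9 = 881 N·m clockwise.
Total clockwise load moment = 1058 N·m.
The cable tension T acts at 3.2 m; only its component perpendicular to the rod, T sinθ, produces torque. sinθ = h/√(h²+d²) = 5.4/√(5.4²+3.2²) = 0.8603.
Setting net torque to zero: T × 3.2 × 0.8603 = 1058 → T = 1058 / 2.753 = 384 N.

T ≈ 384 N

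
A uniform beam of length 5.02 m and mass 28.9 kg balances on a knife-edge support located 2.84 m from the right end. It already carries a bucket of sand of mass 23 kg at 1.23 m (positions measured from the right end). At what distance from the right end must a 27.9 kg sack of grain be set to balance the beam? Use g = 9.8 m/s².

About the knife-edge support (at 2.84 m from the right end):
Beam weight: 28.9 × 9.8 = 283.2 N down at 2.51 m → arm 0.33 m, τ = 283.2 × 0.33 = 93.46 N·m clockwise.
Bucket of sand: 23 × 9.8 = 225.4 N down at 1.23 m → arm 1.61 m, τ = 225.4 × 1.61 = 362.9 N·m clockwise.
Net moment of existing loads = 456.4 N·m clockwise.
The sack of grain weighs 27.9 × 9.8 = 273.4 N and must supply an equal counterclockwise moment, so its lever arm about the knife-edge support is 456.4 / 273.4 = 1.67 m.
That puts it at 2.84 + 1.67 = 4.51 m from the right end.

x ≈ 4.51 m from the right end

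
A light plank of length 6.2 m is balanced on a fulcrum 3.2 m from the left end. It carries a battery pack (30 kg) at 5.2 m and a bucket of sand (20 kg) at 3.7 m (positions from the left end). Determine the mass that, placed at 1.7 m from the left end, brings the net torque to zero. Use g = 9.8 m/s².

m ≈ 46.7 kg

Choose the fulcrum (at 3.2 m from the left end) as the axis so the support reaction has zero arm there.
Battery pack: 30 × 9.8 = 294 N down at 5.2 m → arm 2 m, τ = 294 × 2 = 588 N·m clockwise.
Bucket of sand: 20 × 9.8 = 196 N down at 3.7 m → arm 0.5 m, τ = 196 × 0.5 = 98 N·m clockwise.
Net moment of known loads = 686 N·m clockwise.
An unknown mass m at 1.7 m has arm 1.5 m; its moment is m·g·1.5 counterclockwise.
Setting net torque to zero: m × 9.8 × 1.5 = 686 → m = 686 / (9.8 × 1.5) = 46.7 kg.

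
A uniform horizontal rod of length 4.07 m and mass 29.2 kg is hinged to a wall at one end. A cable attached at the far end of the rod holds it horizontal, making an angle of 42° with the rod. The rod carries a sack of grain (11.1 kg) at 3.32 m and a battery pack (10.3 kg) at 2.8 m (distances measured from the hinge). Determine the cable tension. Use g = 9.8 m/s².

T ≈ 450 N

Choose the hinge as the axis so the unknown hinge reaction has zero arm there.
Beam weight: 29.2 × 9.8 = 286.2 N down at 2.035 m → arm 2.035 m, τ = 286.2 × 2.035 = 582.4 N·m clockwise.
Sack of grain: 11.1 × 9.8 = 108.8 N down at 3.32 m → arm 3.32 m, τ = 108.8 × 3.32 = 361.2 N·m clockwise.
Battery pack: 10.3 × 9.8 = 100.9 N down at 2.8 m → arm 2.8 m, τ = 100.9 × 2.8 = 282.5 N·m clockwise.
Total clockwise load moment = 1226 N·m.
The cable tension T acts at 4.07 m; only its component perpendicular to the rod, T sinθ, produces torque. sin 42° = 0.6691.
Στ = 0 ⇒ T × 4.07 × 0.6691 = 1226 ⇒ T = 1226 / 2.723 = 450 N.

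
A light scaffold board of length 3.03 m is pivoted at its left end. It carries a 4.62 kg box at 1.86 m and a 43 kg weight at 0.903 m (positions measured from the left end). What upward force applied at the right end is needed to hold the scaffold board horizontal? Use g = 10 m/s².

Sum moments about the left end (the unknown pivot reaction has zero arm there).
Box: 4.62 × 10 = 46.2 N down at 1.86 m → arm 1.86 m, τ = 46.2 × 1.86 = 85.93 N·m clockwise.
Weight: 43 × 10 = 430 N down at 0.903 m → arm 0.903 m, τ = 430 × 0.903 = 388.3 N·m clockwise.
Net moment of the loads = 474.2 N·m clockwise.
The upward force F acts at the right end, arm 3.03 m, giving F × 3.03 counterclockwise.
Setting net torque to zero: F × 3.03 = 474.2 → F = 474.2 / 3.03 = 157 N.

F ≈ 157 N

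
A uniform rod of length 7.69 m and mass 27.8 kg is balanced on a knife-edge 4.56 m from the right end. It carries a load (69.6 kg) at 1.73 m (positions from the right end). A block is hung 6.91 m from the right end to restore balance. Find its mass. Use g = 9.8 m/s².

Choose the knife-edge (at 4.56 m from the right end) as the axis so the support reaction has zero arm there.
Beam weight: 27.8 × 9.8 = 272.4 N down at 3.845 m → arm 0.715 m, τ = 272.4 × 0.715 = 194.8 N·m clockwise.
Load: 69.6 × 9.8 = 682.1 N down at 1.73 m → arm 2.83 m, τ = 682.1 × 2.83 = 1930 N·m clockwise.
Net moment of known loads = 2125 N·m clockwise.
An unknown mass m at 6.91 m has arm 2.35 m; its moment is m·g·2.35 counterclockwise.
Setting net torque to zero: m × 9.8 × 2.35 = 2125 → m = 2125 / (9.8 × 2.35) = 92.3 kg.

m ≈ 92.3 kg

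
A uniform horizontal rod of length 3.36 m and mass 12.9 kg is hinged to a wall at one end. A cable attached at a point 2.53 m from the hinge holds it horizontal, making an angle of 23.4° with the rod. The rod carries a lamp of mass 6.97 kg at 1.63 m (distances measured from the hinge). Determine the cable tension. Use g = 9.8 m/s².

T ≈ 322 N

Sum moments about the hinge (the unknown hinge reaction has zero arm there).
Beam weight: 12.9 × 9.8 = 126.4 N down at 1.68 m → arm 1.68 m, τ = 126.4 × 1.68 = 212.4 N·m clockwise.
Lamp: 6.97 × 9.8 = 68.31 N down at 1.63 m → arm 1.63 m, τ = 68.31 × 1.63 = 111.3 N·m clockwise.
Total clockwise load moment = 323.7 N·m.
The cable tension T acts at 2.53 m; only its component perpendicular to the rod, T sinθ, produces torque. sin 23.4° = 0.3971.
Setting net torque to zero: T × 2.53 × 0.3971 = 323.7 → T = 323.7 / 1.005 = 322 N.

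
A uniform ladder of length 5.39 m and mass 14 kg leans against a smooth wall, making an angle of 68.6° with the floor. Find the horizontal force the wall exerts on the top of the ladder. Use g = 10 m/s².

Sum moments about the foot of the ladder (the floor normal and friction both act there and drop out).
Ladder weight 14×10 = 140 N acts at 2.695 m along the ladder; its horizontal arm is 2.695·cos68.6° = 0.9833 m → τ = 137.7 N·m clockwise.
Wall normal N acts horizontally at the top; its moment arm is the height L sinθ = 5.39·sin68.6° = 5.018 m, counterclockwise.
Setting net torque to zero: N × 5.018 = 137.7 → N = 27.4 N.

N_wall ≈ 27.4 N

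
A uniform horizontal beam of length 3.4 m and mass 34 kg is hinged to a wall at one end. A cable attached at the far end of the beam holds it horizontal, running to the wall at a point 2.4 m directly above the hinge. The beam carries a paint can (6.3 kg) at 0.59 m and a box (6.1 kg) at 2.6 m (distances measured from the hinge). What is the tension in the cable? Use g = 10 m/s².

Take moments about the hinge.
Beam weight: 34 × 10 = 340 N down at 1.7 m → arm 1.7 m, τ = 340 × 1.7 = 578 N·m clockwise.
Paint can: 6.3 × 10 = 63 N down at 0.59 m → arm 0.59 m, τ = 63 × 0.59 = 37.17 N·m clockwise.
Box: 6.1 × 10 = 61 N down at 2.6 m → arm 2.6 m, τ = 61 × 2.6 = 158.6 N·m clockwise.
Total clockwise load moment = 773.8 N·m.
The cable tension T acts at 3.4 m; only its component perpendicular to the beam, T sinθ, produces torque. sinθ = h/√(h²+d²) = 2.4/√(2.4²+3.4²) = 0.5767.
Setting net torque to zero: T × 3.4 × 0.5767 = 773.8 → T = 773.8 / 1.961 = 395 N.

T ≈ 395 N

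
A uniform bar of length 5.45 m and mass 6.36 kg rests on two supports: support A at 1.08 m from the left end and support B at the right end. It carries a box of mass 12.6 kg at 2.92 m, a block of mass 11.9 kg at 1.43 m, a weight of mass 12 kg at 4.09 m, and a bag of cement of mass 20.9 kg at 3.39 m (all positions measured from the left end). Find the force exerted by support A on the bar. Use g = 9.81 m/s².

R_A ≈ 351 N

About support B:
Beam weight: 6.36 × 9.81 = 62.39 N down at 2.725 m → arm 2.725 m, τ = 62.39 × 2.725 = 170 N·m counterclockwise.
Box: 12.6 × 9.81 = 123.6 N down at 2.92 m → arm 2.53 m, τ = 123.6 × 2.53 = 312.7 N·m counterclockwise.
Block: 11.9 × 9.81 = 116.7 N down at 1.43 m → arm 4.02 m, τ = 116.7 × 4.02 = 469.1 N·m counterclockwise.
Weight: 12 × 9.81 = 117.7 N down at 4.09 m → arm 1.36 m, τ = 117.7 × 1.36 = 160.1 N·m counterclockwise.
Bag of cement: 20.9 × 9.81 = 205 N down at 3.39 m → arm 2.06 m, τ = 205 × 2.06 = 422.3 N·m counterclockwise.
Net load moment about support B = 1534 N·m counterclockwise.
Reaction R at support A is upward at 1.08 m, arm 4.37 m → moment R × 4.37 clockwise.
For rotational equilibrium, R × 4.37 = 1534, so R = 351 N.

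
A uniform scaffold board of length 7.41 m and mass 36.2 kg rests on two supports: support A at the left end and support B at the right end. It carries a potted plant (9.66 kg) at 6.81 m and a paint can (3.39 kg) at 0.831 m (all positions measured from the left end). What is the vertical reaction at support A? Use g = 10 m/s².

R_A ≈ 219 N

Taking torques about support B:
Beam weight: 36.2 × 10 = 362 N down at 3.705 m → arm 3.705 m, τ = 362 × 3.705 = 1341 N·m counterclockwise.
Potted plant: 9.66 × 10 = 96.6 N down at 6.81 m → arm 0.6 m, τ = 96.6 × 0.6 = 57.96 N·m counterclockwise.
Paint can: 3.39 × 10 = 33.9 N down at 0.831 m → arm 6.579 m, τ = 33.9 × 6.579 = 223 N·m counterclockwise.
Net load moment about support B = 1622 N·m counterclockwise.
Reaction R at support A is upward at 0 m, arm 7.41 m → moment R × 7.41 clockwise.
For rotational equilibrium, R × 7.41 = 1622, so R = 219 N.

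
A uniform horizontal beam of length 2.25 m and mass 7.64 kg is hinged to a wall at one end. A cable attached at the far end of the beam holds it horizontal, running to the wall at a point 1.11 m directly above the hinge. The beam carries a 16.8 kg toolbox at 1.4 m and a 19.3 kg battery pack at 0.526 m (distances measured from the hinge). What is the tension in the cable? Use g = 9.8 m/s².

Choose the hinge as the axis so the unknown hinge reaction has zero arm there.
Beam weight: 7.64 × 9.8 = 74.87 N down at 1.125 m → arm 1.125 m, τ = 74.87 × 1.125 = 84.23 N·m clockwise.
Toolbox: 16.8 × 9.8 = 164.6 N down at 1.4 m → arm 1.4 m, τ = 164.6 × 1.4 = 230.4 N·m clockwise.
Battery pack: 19.3 × 9.8 = 189.1 N down at 0.526 m → arm 0.526 m, τ = 189.1 × 0.526 = 99.47 N·m clockwise.
Total clockwise load moment = 414.1 N·m.
The cable tension T acts at 2.25 m; only its component perpendicular to the beam, T sinθ, produces torque. sinθ = h/√(h²+d²) = 1.11/√(1.11²+2.25²) = 0.4424.
For rotational equilibrium, T × 2.25 × 0.4424 = 414.1, so T = 414.1 / 0.9954 = 416 N.

T ≈ 416 N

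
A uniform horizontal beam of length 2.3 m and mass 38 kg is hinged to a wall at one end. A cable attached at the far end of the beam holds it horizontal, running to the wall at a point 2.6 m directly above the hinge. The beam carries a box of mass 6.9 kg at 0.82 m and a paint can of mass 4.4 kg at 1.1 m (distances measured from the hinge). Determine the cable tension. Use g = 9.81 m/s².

Take moments about the hinge.
Beam weight: 38 × 9.81 = 372.8 N down at 1.15 m → arm 1.15 m, τ = 372.8 × 1.15 = 428.7 N·m clockwise.
Box: 6.9 × 9.81 = 67.69 N down at 0.82 m → arm 0.82 m, τ = 67.69 × 0.82 = 55.51 N·m clockwise.
Paint can: 4.4 × 9.81 = 43.16 N down at 1.1 m → arm 1.1 m, τ = 43.16 × 1.1 = 47.48 N·m clockwise.
Total clockwise load moment = 531.7 N·m.
The cable tension T acts at 2.3 m; only its component perpendicular to the beam, T sinθ, produces torque. sinθ = h/√(h²+d²) = 2.6/√(2.6²+2.3²) = 0.749.
Στ = 0 ⇒ T × 2.3 × 0.749 = 531.7 ⇒ T = 531.7 / 1.723 = 309 N.

T ≈ 309 N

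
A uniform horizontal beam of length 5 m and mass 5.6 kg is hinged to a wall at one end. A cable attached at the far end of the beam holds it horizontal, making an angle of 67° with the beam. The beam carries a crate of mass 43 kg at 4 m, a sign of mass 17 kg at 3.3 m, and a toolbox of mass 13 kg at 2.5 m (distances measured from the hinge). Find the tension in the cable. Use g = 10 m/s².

T ≈ 597 N

Sum moments about the hinge (the unknown hinge reaction has zero arm there).
Beam weight: 5.6 × 10 = 56 N down at 2.5 m → arm 2.5 m, τ = 56 × 2.5 = 140 N·m clockwise.
Crate: 43 × 10 = 430 N down at 4 m → arm 4 m, τ = 430 × 4 = 1720 N·m clockwise.
Sign: 17 × 10 = 170 N down at 3.3 m → arm 3.3 m, τ = 170 × 3.3 = 561 N·m clockwise.
Toolbox: 13 × 10 = 130 N down at 2.5 m → arm 2.5 m, τ = 130 × 2.5 = 325 N·m clockwise.
Total clockwise load moment = 2746 N·m.
The cable tension T acts at 5 m; only its component perpendicular to the beam, T sinθ, produces torque. sin 67° = 0.9205.
Balancing moments: T × 5 × 0.9205 = 2746, giving T = 2746 / 4.603 = 597 N.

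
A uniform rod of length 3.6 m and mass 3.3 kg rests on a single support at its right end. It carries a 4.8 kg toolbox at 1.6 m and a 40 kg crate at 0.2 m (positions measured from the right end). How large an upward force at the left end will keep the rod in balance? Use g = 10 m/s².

About the right end:
Beam weight: 3.3 × 10 = 33 N down at 1.8 m → arm 1.8 m, τ = 33 × 1.8 = 59.4 N·m counterclockwise.
Toolbox: 4.8 × 10 = 48 N down at 1.6 m → arm 1.6 m, τ = 48 × 1.6 = 76.8 N·m counterclockwise.
Crate: 40 × 10 = 400 N down at 0.2 m → arm 0.2 m, τ = 400 × 0.2 = 80 N·m counterclockwise.
Net moment of the loads = 216.2 N·m counterclockwise.
The upward force F acts at the left end, arm 3.6 m, giving F × 3.6 clockwise.
Balancing moments: F × 3.6 = 216.2, giving F = 216.2 / 3.6 = 60.1 N.

F ≈ 60.1 N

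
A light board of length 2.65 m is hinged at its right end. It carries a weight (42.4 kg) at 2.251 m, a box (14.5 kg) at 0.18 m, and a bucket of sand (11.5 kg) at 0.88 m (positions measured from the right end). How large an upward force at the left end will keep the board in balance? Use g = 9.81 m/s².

Take moments about the right end.
Weight: 42.4 × 9.81 = 415.9 N down at 2.251 m → arm 2.251 m, τ = 415.9 × 2.251 = 936.2 N·m counterclockwise.
Box: 14.5 × 9.81 = 142.2 N down at 0.18 m → arm 0.18 m, τ = 142.2 × 0.18 = 25.6 N·m counterclockwise.
Bucket of sand: 11.5 × 9.81 = 112.8 N down at 0.88 m → arm 0.88 m, τ = 112.8 × 0.88 = 99.26 N·m counterclockwise.
Net moment of the loads = 1061 N·m counterclockwise.
The upward force F acts at the left end, arm 2.65 m, giving F × 2.65 clockwise.
Στ = 0 ⇒ F × 2.65 = 1061 ⇒ F = 1061 / 2.65 = 400 N.

F ≈ 400 N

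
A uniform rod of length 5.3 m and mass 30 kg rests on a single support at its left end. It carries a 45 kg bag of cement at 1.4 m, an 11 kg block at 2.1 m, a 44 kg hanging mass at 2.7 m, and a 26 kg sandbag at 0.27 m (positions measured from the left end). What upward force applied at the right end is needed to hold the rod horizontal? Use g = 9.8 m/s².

Taking torques about the left end:
Beam weight: 30 × 9.8 = 294 N down at 2.65 m → arm 2.65 m, τ = 294 × 2.65 = 779.1 N·m clockwise.
Bag of cement: 45 × 9.8 = 441 N down at 1.4 m → arm 1.4 m, τ = 441 × 1.4 = 617.4 N·m clockwise.
Block: 11 × 9.8 = 107.8 N down at 2.1 m → arm 2.1 m, τ = 107.8 × 2.1 = 226.4 N·m clockwise.
Hanging mass: 44 × 9.8 = 431.2 N down at 2.7 m → arm 2.7 m, τ = 431.2 × 2.7 = 1164 N·m clockwise.
Sandbag: 26 × 9.8 = 254.8 N down at 0.27 m → arm 0.27 m, τ = 254.8 × 0.27 = 68.8 N·m clockwise.
Net moment of the loads = 2856 N·m clockwise.
The upward force F acts at the right end, arm 5.3 m, giving F × 5.3 counterclockwise.
For rotational equilibrium, F × 5.3 = 2856, so F = 2856 / 5.3 = 539 N.

F ≈ 539 N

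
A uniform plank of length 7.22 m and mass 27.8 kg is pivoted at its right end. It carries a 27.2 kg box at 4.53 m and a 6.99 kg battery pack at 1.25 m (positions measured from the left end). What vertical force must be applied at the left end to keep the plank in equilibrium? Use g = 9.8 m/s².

F ≈ 292 N

Choose the right end as the axis so the unknown pivot reaction has zero arm there.
Beam weight: 27.8 × 9.8 = 272.4 N down at 3.61 m → arm 3.61 m, τ = 272.4 × 3.61 = 983.4 N·m counterclockwise.
Box: 27.2 × 9.8 = 266.6 N down at 4.53 m → arm 2.69 m, τ = 266.6 × 2.69 = 717.2 N·m counterclockwise.
Battery pack: 6.99 × 9.8 = 68.5 N down at 1.25 m → arm 5.97 m, τ = 68.5 × 5.97 = 408.9 N·m counterclockwise.
Net moment of the loads = 2110 N·m counterclockwise.
The upward force F acts at the left end, arm 7.22 m, giving F × 7.22 clockwise.
Setting net torque to zero: F × 7.22 = 2110 → F = 2110 / 7.22 = 292 N.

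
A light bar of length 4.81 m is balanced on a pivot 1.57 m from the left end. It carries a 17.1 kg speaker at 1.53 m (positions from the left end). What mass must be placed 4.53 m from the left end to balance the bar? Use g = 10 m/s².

Taking torques about the pivot (at 1.57 m from the left end):
Speaker: 17.1 × 10 = 171 N down at 1.53 m → arm 0.04 m, τ = 171 × 0.04 = 6.84 N·m counterclockwise.
Net moment of known loads = 6.84 N·m counterclockwise.
An unknown mass m at 4.53 m has arm 2.96 m; its moment is m·g·2.96 clockwise.
Balancing moments: m × 10 × 2.96 = 6.84, giving m = 6.84 / (10 × 2.96) = 0.231 kg.

m ≈ 0.231 kg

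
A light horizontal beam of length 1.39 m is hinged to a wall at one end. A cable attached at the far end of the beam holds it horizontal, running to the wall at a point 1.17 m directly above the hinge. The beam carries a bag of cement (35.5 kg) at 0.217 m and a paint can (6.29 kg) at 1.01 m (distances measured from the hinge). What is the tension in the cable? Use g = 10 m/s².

Taking torques about the hinge:
Bag of cement: 35.5 × 10 = 355 N down at 0.217 m → arm 0.217 m, τ = 355 × 0.217 = 77.03 N·m clockwise.
Paint can: 6.29 × 10 = 62.9 N down at 1.01 m → arm 1.01 m, τ = 62.9 × 1.01 = 63.53 N·m clockwise.
Total clockwise load moment = 140.6 N·m.
The cable tension T acts at 1.39 m; only its component perpendicular to the beam, T sinθ, produces torque. sinθ = h/√(h²+d²) = 1.17/√(1.17²+1.39²) = 0.644.
Balancing moments: T × 1.39 × 0.644 = 140.6, giving T = 140.6 / 0.8952 = 157 N.

T ≈ 157 N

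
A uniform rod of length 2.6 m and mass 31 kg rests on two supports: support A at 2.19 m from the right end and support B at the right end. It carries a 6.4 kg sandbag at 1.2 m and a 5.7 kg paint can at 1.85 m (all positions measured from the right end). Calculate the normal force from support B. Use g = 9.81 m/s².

R_B ≈ 161 N

Take moments about support A.
Beam weight: 31 × 9.81 = 304.1 N down at 1.3 m → arm 0.89 m, τ = 304.1 × 0.89 = 270.6 N·m clockwise.
Sandbag: 6.4 × 9.81 = 62.78 N down at 1.2 m → arm 0.99 m, τ = 62.78 × 0.99 = 62.15 N·m clockwise.
Paint can: 5.7 × 9.81 = 55.92 N down at 1.85 m → arm 0.34 m, τ = 55.92 × 0.34 = 19.01 N·m clockwise.
Net load moment about support A = 351.8 N·m clockwise.
Reaction R at support B is upward at 0 m, arm 2.19 m → moment R × 2.19 counterclockwise.
Balancing moments: R × 2.19 = 351.8, giving R = 161 N.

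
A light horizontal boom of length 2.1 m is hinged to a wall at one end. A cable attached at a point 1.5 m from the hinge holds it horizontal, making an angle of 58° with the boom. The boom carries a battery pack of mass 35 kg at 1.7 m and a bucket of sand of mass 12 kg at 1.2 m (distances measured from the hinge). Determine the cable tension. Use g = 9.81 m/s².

T ≈ 570 N

Sum moments about the hinge (the unknown hinge reaction has zero arm there).
Battery pack: 35 × 9.81 = 343.4 N down at 1.7 m → arm 1.7 m, τ = 343.4 × 1.7 = 583.8 N·m clockwise.
Bucket of sand: 12 × 9.81 = 117.7 N down at 1.2 m → arm 1.2 m, τ = 117.7 × 1.2 = 141.2 N·m clockwise.
Total clockwise load moment = 725 N·m.
The cable tension T acts at 1.5 m; only its component perpendicular to the boom, T sinθ, produces torque. sin 58° = 0.848.
Setting net torque to zero: T × 1.5 × 0.848 = 725 → T = 725 / 1.272 = 570 N.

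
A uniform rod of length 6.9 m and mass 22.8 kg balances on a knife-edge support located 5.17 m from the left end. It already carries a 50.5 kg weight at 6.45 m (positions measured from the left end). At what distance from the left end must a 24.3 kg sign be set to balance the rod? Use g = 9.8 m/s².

Taking torques about the knife-edge support (at 5.17 m from the left end):
Beam weight: 22.8 × 9.8 = 223.4 N down at 3.45 m → arm 1.72 m, τ = 223.4 × 1.72 = 384.2 N·m counterclockwise.
Weight: 50.5 × 9.8 = 494.9 N down at 6.45 m → arm 1.28 m, τ = 494.9 × 1.28 = 633.5 N·m clockwise.
Net moment of existing loads = 249.3 N·m clockwise.
The sign weighs 24.3 × 9.8 = 238.1 N and must supply an equal counterclockwise moment, so its lever arm about the knife-edge support is 249.3 / 238.1 = 1.05 m.
That puts it at 5.17 − 1.05 = 4.12 m from the left end.

x ≈ 4.12 m from the left end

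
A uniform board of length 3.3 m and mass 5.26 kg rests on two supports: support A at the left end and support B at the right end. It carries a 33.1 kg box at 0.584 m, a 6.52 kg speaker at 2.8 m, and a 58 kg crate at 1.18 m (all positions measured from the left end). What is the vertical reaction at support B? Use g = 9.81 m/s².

R_B ≈ 341 N

About support A:
Beam weight: 5.26 × 9.81 = 51.6 N down at 1.65 m → arm 1.65 m, τ = 51.6 × 1.65 = 85.14 N·m clockwise.
Box: 33.1 × 9.81 = 324.7 N down at 0.584 m → arm 0.584 m, τ = 324.7 × 0.584 = 189.6 N·m clockwise.
Speaker: 6.52 × 9.81 = 63.96 N down at 2.8 m → arm 2.8 m, τ = 63.96 × 2.8 = 179.1 N·m clockwise.
Crate: 58 × 9.81 = 569 N down at 1.18 m → arm 1.18 m, τ = 569 × 1.18 = 671.4 N·m clockwise.
Net load moment about support A = 1125 N·m clockwise.
Reaction R at support B is upward at 3.3 m, arm 3.3 m → moment R × 3.3 counterclockwise.
For rotational equilibrium, R × 3.3 = 1125, so R = 341 N.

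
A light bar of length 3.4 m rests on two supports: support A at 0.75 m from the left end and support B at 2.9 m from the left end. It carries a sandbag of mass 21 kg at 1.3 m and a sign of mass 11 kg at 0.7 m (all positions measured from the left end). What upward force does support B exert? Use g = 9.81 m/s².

Taking torques about support A:
Sandbag: 21 × 9.81 = 206 N down at 1.3 m → arm 0.55 m, τ = 206 × 0.55 = 113.3 N·m clockwise.
Sign: 11 × 9.81 = 107.9 N down at 0.7 m → arm 0.05 m, τ = 107.9 × 0.05 = 5.395 N·m counterclockwise.
Net load moment about support A = 107.9 N·m clockwise.
Reaction R at support B is upward at 2.9 m, arm 2.15 m → moment R × 2.15 counterclockwise.
Στ = 0 ⇒ R × 2.15 = 107.9 ⇒ R = 50.2 N.

R_B ≈ 50.2 N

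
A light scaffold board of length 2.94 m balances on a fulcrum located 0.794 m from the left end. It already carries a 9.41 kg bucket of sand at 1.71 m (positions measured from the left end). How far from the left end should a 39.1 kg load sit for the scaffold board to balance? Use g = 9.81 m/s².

x ≈ 0.574 m from the left end

Choose the fulcrum (at 0.794 m from the left end) as the axis so the support reaction has zero arm there.
Bucket of sand: 9.41 × 9.81 = 92.31 N down at 1.71 m → arm 0.916 m, τ = 92.31 × 0.916 = 84.56 N·m clockwise.
Net moment of existing loads = 84.56 N·m clockwise.
The load weighs 39.1 × 9.81 = 383.6 N and must supply an equal counterclockwise moment, so its lever arm about the fulcrum is 84.56 / 383.6 = 0.22 m.
That puts it at 0.794 − 0.22 = 0.574 m from the left end.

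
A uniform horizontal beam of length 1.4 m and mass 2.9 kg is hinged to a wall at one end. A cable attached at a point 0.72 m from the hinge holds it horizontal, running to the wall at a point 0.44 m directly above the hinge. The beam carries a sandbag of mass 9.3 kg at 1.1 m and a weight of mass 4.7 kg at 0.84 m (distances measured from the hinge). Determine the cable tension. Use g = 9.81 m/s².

T ≈ 423 N

About the hinge:
Beam weight: 2.9 × 9.81 = 28.45 N down at 0.7 m → arm 0.7 m, τ = 28.45 × 0.7 = 19.91 N·m clockwise.
Sandbag: 9.3 × 9.81 = 91.23 N down at 1.1 m → arm 1.1 m, τ = 91.23 × 1.1 = 100.4 N·m clockwise.
Weight: 4.7 × 9.81 = 46.11 N down at 0.84 m → arm 0.84 m, τ = 46.11 × 0.84 = 38.73 N·m clockwise.
Total clockwise load moment = 159 N·m.
The cable tension T acts at 0.72 m; only its component perpendicular to the beam, T sinθ, produces torque. sinθ = h/√(h²+d²) = 0.44/√(0.44²+0.72²) = 0.5215.
Setting net torque to zero: T × 0.72 × 0.5215 = 159 → T = 159 / 0.3755 = 423 N.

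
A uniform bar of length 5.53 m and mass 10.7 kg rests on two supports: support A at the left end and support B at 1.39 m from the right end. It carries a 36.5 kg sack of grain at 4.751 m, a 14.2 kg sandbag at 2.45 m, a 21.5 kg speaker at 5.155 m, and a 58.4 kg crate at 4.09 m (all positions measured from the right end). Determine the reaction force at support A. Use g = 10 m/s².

R_A ≈ 945 N

Taking torques about support B:
Beam weight: 10.7 × 10 = 107 N down at 2.765 m → arm 1.375 m, τ = 107 × 1.375 = 147.1 N·m counterclockwise.
Sack of grain: 36.5 × 10 = 365 N down at 4.751 m → arm 3.361 m, τ = 365 × 3.361 = 1227 N·m counterclockwise.
Sandbag: 14.2 × 10 = 142 N down at 2.45 m → arm 1.06 m, τ = 142 × 1.06 = 150.5 N·m counterclockwise.
Speaker: 21.5 × 10 = 215 N down at 5.155 m → arm 3.765 m, τ = 215 × 3.765 = 809.5 N·m counterclockwise.
Crate: 58.4 × 10 = 584 N down at 4.09 m → arm 2.7 m, τ = 584 × 2.7 = 1577 N·m counterclockwise.
Net load moment about support B = 3911 N·m counterclockwise.
Reaction R at support A is upward at 5.53 m, arm 4.14 m → moment R × 4.14 clockwise.
Balancing moments: R × 4.14 = 3911, giving R = 945 N.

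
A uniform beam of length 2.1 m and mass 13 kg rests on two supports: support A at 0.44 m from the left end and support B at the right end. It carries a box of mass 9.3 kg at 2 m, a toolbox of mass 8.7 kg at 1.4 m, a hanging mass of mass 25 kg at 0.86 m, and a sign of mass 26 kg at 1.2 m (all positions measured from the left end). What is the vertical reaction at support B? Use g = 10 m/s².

About support A:
Beam weight: 13 × 10 = 130 N down at 1.05 m → arm 0.61 m, τ = 130 × 0.61 = 79.3 N·m clockwise.
Box: 9.3 × 10 = 93 N down at 2 m → arm 1.56 m, τ = 93 × 1.56 = 145.1 N·m clockwise.
Toolbox: 8.7 × 10 = 87 N down at 1.4 m → arm 0.96 m, τ = 87 × 0.96 = 83.52 N·m clockwise.
Hanging mass: 25 × 10 = 250 N down at 0.86 m → arm 0.42 m, τ = 250 × 0.42 = 105 N·m clockwise.
Sign: 26 × 10 = 260 N down at 1.2 m → arm 0.76 m, τ = 260 × 0.76 = 197.6 N·m clockwise.
Net load moment about support A = 610.5 N·m clockwise.
Reaction R at support B is upward at 2.1 m, arm 1.66 m → moment R × 1.66 counterclockwise.
Στ = 0 ⇒ R × 1.66 = 610.5 ⇒ R = 368 N.

R_B ≈ 368 N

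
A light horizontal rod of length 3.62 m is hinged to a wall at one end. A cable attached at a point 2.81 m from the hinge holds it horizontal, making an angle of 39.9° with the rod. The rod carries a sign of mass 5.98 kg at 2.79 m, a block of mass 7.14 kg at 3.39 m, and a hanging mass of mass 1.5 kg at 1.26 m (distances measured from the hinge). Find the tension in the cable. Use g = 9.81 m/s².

Take moments about the hinge.
Sign: 5.98 × 9.81 = 58.66 N down at 2.79 m → arm 2.79 m, τ = 58.66 × 2.79 = 163.7 N·m clockwise.
Block: 7.14 × 9.81 = 70.04 N down at 3.39 m → arm 3.39 m, τ = 70.04 × 3.39 = 237.4 N·m clockwise.
Hanging mass: 1.5 × 9.81 = 14.71 N down at 1.26 m → arm 1.26 m, τ = 14.71 × 1.26 = 18.53 N·m clockwise.
Total clockwise load moment = 419.6 N·m.
The cable tension T acts at 2.81 m; only its component perpendicular to the rod, T sinθ, produces torque. sin 39.9° = 0.6414.
Στ = 0 ⇒ T × 2.81 × 0.6414 = 419.6 ⇒ T = 419.6 / 1.802 = 233 N.

T ≈ 233 N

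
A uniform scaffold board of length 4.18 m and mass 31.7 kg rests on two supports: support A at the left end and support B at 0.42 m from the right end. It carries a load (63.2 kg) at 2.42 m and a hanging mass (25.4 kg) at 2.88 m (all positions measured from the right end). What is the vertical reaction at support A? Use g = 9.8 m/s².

Taking torques about support B:
Beam weight: 31.7 × 9.8 = 310.7 N down at 2.09 m → arm 1.67 m, τ = 310.7 × 1.67 = 518.9 N·m counterclockwise.
Load: 63.2 × 9.8 = 619.4 N down at 2.42 m → arm 2 m, τ = 619.4 × 2 = 1239 N·m counterclockwise.
Hanging mass: 25.4 × 9.8 = 248.9 N down at 2.88 m → arm 2.46 m, τ = 248.9 × 2.46 = 612.3 N·m counterclockwise.
Net load moment about support B = 2370 N·m counterclockwise.
Reaction R at support A is upward at 4.18 m, arm 3.76 m → moment R × 3.76 clockwise.
For rotational equilibrium, R × 3.76 = 2370, so R = 630 N.

R_A ≈ 630 N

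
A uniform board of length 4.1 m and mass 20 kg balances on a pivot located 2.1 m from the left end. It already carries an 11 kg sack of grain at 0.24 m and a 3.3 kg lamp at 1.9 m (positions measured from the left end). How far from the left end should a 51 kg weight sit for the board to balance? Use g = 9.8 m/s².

About the pivot (at 2.1 m from the left end):
Beam weight: 20 × 9.8 = 196 N down at 2.05 m → arm 0.05 m, τ = 196 × 0.05 = 9.8 N·m counterclockwise.
Sack of grain: 11 × 9.8 = 107.8 N down at 0.24 m → arm 1.86 m, τ = 107.8 × 1.86 = 200.5 N·m counterclockwise.
Lamp: 3.3 × 9.8 = 32.34 N down at 1.9 m → arm 0.2 m, τ = 32.34 × 0.2 = 6.468 N·m counterclockwise.
Net moment of existing loads = 216.8 N·m counterclockwise.
The weight weighs 51 × 9.8 = 499.8 N and must supply an equal clockwise moment, so its lever arm about the pivot is 216.8 / 499.8 = 0.434 m.
That puts it at 2.1 + 0.434 = 2.53 m from the left end.

x ≈ 2.53 m from the left end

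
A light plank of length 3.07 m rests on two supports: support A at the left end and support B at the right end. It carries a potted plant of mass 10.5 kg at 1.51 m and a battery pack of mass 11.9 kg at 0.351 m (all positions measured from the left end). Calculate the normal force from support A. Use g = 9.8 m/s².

Take moments about support B.
Potted plant: 10.5 × 9.8 = 102.9 N down at 1.51 m → arm 1.56 m, τ = 102.9 × 1.56 = 160.5 N·m counterclockwise.
Battery pack: 11.9 × 9.8 = 116.6 N down at 0.351 m → arm 2.719 m, τ = 116.6 × 2.719 = 317 N·m counterclockwise.
Net load moment about support B = 477.5 N·m counterclockwise.
Reaction R at support A is upward at 0 m, arm 3.07 m → moment R × 3.07 clockwise.
For rotational equilibrium, R × 3.07 = 477.5, so R = 156 N.

R_A ≈ 156 N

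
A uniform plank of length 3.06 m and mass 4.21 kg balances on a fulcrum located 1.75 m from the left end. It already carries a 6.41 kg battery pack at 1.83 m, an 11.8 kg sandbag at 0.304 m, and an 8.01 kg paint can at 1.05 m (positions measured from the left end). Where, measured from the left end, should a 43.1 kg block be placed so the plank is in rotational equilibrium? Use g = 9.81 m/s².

Sum moments about the fulcrum (at 1.75 m from the left end) (the support reaction has zero arm there).
Beam weight: 4.21 × 9.81 = 41.3 N down at 1.53 m → arm 0.22 m, τ = 41.3 × 0.22 = 9.086 N·m counterclockwise.
Battery pack: 6.41 × 9.81 = 62.88 N down at 1.83 m → arm 0.08 m, τ = 62.88 × 0.08 = 5.03 N·m clockwise.
Sandbag: 11.8 × 9.81 = 115.8 N down at 0.304 m → arm 1.446 m, τ = 115.8 × 1.446 = 167.4 N·m counterclockwise.
Paint can: 8.01 × 9.81 = 78.58 N down at 1.05 m → arm 0.7 m, τ = 78.58 × 0.7 = 55.01 N·m counterclockwise.
Net moment of existing loads = 226.5 N·m counterclockwise.
The block weighs 43.1 × 9.81 = 422.8 N and must supply an equal clockwise moment, so its lever arm about the fulcrum is 226.5 / 422.8 = 0.536 m.
That puts it at 1.75 + 0.536 = 2.29 m from the left end.

x ≈ 2.29 m from the left end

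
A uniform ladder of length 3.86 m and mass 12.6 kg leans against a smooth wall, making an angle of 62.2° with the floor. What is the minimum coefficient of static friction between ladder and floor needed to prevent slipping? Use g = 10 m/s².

Take moments about the foot of the ladder.
Ladder weight 12.6×10 = 126 N acts at 1.93 m along the ladder; its horizontal arm is 1.93·cos62.2° = 0.9001 m → τ = 113.4 N·m clockwise.
Wall normal N acts horizontally at the top; its moment arm is the height L sinθ = 3.86·sin62.2° = 3.414 m, counterclockwise.
Balancing moments: N × 3.414 = 113.4, giving N = 33.22 N.
ΣFx = 0 ⇒ f = N_wall = 33.22 N. ΣFy = 0 ⇒ N_floor = 126 N.
μ_min = f / N_floor = 33.22 / 126 = 0.264.

μ_min ≈ 0.264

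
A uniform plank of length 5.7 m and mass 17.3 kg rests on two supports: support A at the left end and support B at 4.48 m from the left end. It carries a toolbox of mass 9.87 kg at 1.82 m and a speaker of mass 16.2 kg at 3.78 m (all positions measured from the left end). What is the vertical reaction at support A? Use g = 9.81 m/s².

R_A ≈ 144 N

Take moments about support B.
Beam weight: 17.3 × 9.81 = 169.7 N down at 2.85 m → arm 1.63 m, τ = 169.7 × 1.63 = 276.6 N·m counterclockwise.
Toolbox: 9.87 × 9.81 = 96.82 N down at 1.82 m → arm 2.66 m, τ = 96.82 × 2.66 = 257.5 N·m counterclockwise.
Speaker: 16.2 × 9.81 = 158.9 N down at 3.78 m → arm 0.7 m, τ = 158.9 × 0.7 = 111.2 N·m counterclockwise.
Net load moment about support B = 645.3 N·m counterclockwise.
Reaction R at support A is upward at 0 m, arm 4.48 m → moment R × 4.48 clockwise.
Στ = 0 ⇒ R × 4.48 = 645.3 ⇒ R = 144 N.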